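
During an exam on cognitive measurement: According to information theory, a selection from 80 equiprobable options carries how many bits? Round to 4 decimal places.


H = log2(n)
H = log2(80)
= 6.3219


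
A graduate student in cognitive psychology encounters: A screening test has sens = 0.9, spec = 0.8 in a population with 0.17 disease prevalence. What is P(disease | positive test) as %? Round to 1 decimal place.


PPV = (sens * prev) / (sens * prev + (1-spec) * (1-prev))
Numerator = 0.9 * 0.17 = 0.153
P(positive and no disease) = (1 - spec) * (1 - prev) = (1 - 0.8) * (1 - 0.17) = 0.166
Denominator = 0.153 + 0.166 = 0.319
PPV = 0.153 / 0.319 = 0.479624
As percentage = 48.0


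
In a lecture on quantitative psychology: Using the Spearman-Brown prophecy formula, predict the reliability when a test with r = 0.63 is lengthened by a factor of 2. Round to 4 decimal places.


r_new = n*r / (1 + (n-1)*r)
Numerator = 2 * 0.63 = 1.26
Denominator = 1 + 1 * 0.63 = 1.63
r_new = 1.26 / 1.63
= 0.7730


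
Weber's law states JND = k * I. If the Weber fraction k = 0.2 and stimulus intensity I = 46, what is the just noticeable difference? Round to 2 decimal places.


JND = k * I
JND = 0.2 * 46
= 9.20


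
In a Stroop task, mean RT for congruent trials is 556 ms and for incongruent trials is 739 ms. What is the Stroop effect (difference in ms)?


Stroop effect = RT(incongruent) - RT(congruent)
= 739 - 556
= 183 ms


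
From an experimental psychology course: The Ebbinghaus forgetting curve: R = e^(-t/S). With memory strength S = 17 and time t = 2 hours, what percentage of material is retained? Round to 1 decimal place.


R = e^(-t/S)
-t/S = -2/17 = -0.117647
R = e^(-0.117647) = 0.88901
Percentage = 0.88901 * 100
= 88.9


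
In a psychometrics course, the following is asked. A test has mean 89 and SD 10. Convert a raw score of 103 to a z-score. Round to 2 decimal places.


z = (X - mu) / sigma
= (103 - 89) / 10
= 14 / 10
= 1.40


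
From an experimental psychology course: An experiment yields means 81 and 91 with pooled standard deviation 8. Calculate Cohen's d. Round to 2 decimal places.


Cohen's d = (M1 - M2) / S_pooled
= (81 - 91) / 8
= -10 / 8
= -1.25


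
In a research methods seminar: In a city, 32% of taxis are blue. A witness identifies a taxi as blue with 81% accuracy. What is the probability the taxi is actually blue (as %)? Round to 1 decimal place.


P(blue | says blue) = P(says blue | blue)*P(blue) / [P(says blue | blue)*P(blue) + P(says blue | not blue)*P(not blue)]
Numerator = 0.81 * 0.32 = 0.2592
False identification = 0.19 * 0.68 = 0.1292
P = 0.2592 / (0.2592 + 0.1292)
= 0.2592 / 0.3884
As percentage = 66.7


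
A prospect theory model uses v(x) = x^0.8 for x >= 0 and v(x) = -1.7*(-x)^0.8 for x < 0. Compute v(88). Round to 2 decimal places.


Since x = 88 >= 0, use v(x) = x^0.8
88^0.8 = 35.9407
v(88) = 35.94


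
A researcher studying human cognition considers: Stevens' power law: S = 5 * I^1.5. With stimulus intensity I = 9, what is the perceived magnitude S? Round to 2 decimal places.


S = 5 * 9^1.5
9^1.5 = 27.0
S = 5 * 27.0
= 135.00


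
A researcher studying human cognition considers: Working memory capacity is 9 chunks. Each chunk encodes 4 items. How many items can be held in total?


Total items = chunks * items_per_chunk
= 9 * 4
= 36


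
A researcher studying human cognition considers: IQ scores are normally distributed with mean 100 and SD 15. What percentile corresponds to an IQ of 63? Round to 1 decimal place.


z = (IQ - mean) / SD
z = (63 - 100) / 15 = -2.4667
Percentile = Phi(-2.4667) * 100
Phi(-2.4667) = 0.006818
= 0.7


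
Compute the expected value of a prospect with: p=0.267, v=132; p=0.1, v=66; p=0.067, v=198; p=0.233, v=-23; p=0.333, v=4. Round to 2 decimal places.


EU = sum(p_i * v_i)
0.267 * 132 = 35.244
0.1 * 66 = 6.6
0.067 * 198 = 13.266
0.233 * -23 = -5.359
0.333 * 4 = 1.332
EU = 35.244 + 6.6 + 13.266 + -5.359 + 1.332
= 51.08


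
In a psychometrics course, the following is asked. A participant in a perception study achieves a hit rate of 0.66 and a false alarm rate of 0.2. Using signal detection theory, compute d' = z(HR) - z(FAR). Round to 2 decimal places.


d' = z(HR) - z(FAR)
z(0.66) = 0.4125
z(0.2) = -0.8416
d' = 0.4125 - -0.8416
= 1.25


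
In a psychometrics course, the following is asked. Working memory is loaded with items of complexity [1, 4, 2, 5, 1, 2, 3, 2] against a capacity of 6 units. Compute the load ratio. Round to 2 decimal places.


Total complexity = 1 + 4 + 2 + 5 + 1 + 2 + 3 + 2 = 20
Load = total / capacity = 20 / 6
= 3.33


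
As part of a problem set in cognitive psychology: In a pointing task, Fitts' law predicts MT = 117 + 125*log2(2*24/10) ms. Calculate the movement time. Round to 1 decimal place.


MT = 117 + 125 * log2(2*24/10)
2D/W = 4.8
log2(4.8) = 2.263
MT = 117 + 125 * 2.263
= 399.9 ms


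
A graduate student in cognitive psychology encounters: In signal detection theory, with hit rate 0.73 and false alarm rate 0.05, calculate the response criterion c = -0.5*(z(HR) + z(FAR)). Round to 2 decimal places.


c = -0.5 * (z(HR) + z(FAR))
z(0.73) = 0.6128
z(0.05) = -1.6449
c = -0.5 * (0.6128 + -1.6449)
= -0.5 * -1.0321
= 0.52


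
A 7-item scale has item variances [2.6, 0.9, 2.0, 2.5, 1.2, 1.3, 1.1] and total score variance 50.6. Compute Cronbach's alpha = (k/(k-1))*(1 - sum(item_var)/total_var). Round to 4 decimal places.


alpha = (k/(k-1)) * (1 - sum(s_i^2)/s_total^2)
sum(item variances) = 11.6
k/(k-1) = 7/6 = 1.166667
1 - 11.6/50.6 = 1 - 0.229249 = 0.770751
alpha = 1.166667 * 0.770751
= 0.8992


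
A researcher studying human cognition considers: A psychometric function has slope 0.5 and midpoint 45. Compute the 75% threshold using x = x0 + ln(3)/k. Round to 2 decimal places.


At P = 0.75: 0.75 = 1/(1 + e^(-k*(x-x0)))
Solving: e^(-k*(x-x0)) = 1/3
x = x0 + ln(3)/k
ln(3) = 1.0986
x = 45 + 1.0986/0.5
= 45 + 2.1972
= 47.20


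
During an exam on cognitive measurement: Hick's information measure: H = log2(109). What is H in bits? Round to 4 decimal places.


H = log2(n)
H = log2(109)
= 6.7682


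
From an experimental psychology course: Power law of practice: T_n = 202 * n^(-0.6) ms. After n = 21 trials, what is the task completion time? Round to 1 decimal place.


T_n = 202 * 21^(-0.6)
21^(-0.6) = 0.160942
T_n = 202 * 0.160942
= 32.5 ms


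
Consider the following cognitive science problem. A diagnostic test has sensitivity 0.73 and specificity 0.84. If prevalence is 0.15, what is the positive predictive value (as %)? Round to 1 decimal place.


PPV = (sens * prev) / (sens * prev + (1-spec) * (1-prev))
Numerator = 0.73 * 0.15 = 0.1095
P(positive and no disease) = (1 - spec) * (1 - prev) = (1 - 0.84) * (1 - 0.15) = 0.136
Denominator = 0.1095 + 0.136 = 0.2455
PPV = 0.1095 / 0.2455 = 0.446029
As percentage = 44.6


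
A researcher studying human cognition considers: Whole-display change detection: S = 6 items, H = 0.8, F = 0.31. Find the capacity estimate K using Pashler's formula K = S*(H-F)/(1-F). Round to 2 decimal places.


K = S * (H - F) / (1 - F)
H - F = 0.49
1 - F = 0.69
K = 6 * 0.49 / 0.69
= 4.26


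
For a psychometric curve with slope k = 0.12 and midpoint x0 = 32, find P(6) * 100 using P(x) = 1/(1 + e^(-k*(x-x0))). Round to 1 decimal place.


P(x) = 1/(1 + e^(-0.12*(6 - 32)))
Exponent = -0.12 * -26 = 3.12
e^(3.12) = 22.64638
P = 1/(1 + 22.64638) = 0.04229
Percentage = 4.2


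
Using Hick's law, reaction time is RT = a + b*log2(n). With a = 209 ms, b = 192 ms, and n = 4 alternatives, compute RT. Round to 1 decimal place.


RT = 209 + 192 * log2(4)
log2(4) = 2.0
RT = 209 + 192 * 2.0
= 209 + 384.0
= 593.0 ms


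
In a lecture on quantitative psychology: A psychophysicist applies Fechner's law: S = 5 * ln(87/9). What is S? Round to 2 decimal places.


S = 5 * ln(87/9)
I/I0 = 9.666667
ln(9.666667) = 2.2687
S = 5 * 2.2687
= 11.34


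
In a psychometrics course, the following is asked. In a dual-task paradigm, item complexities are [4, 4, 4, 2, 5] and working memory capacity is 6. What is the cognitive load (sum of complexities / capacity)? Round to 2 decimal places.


Total complexity = 4 + 4 + 4 + 2 + 5 = 19
Load = total / capacity = 19 / 6
= 3.17


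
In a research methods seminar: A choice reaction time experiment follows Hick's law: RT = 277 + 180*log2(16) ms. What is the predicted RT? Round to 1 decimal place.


RT = 277 + 180 * log2(16)
log2(16) = 4.0
RT = 277 + 180 * 4.0
= 277 + 720.0
= 997.0 ms


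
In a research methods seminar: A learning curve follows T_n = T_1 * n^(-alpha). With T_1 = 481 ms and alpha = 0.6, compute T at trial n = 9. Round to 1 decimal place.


T_n = 481 * 9^(-0.6)
9^(-0.6) = 0.267581
T_n = 481 * 0.267581
= 128.7 ms


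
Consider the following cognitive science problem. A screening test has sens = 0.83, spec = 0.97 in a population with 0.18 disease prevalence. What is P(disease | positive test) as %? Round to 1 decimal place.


PPV = (sens * prev) / (sens * prev + (1-spec) * (1-prev))
Numerator = 0.83 * 0.18 = 0.1494
P(positive and no disease) = (1 - spec) * (1 - prev) = (1 - 0.97) * (1 - 0.18) = 0.0246
Denominator = 0.1494 + 0.0246 = 0.174
PPV = 0.1494 / 0.174 = 0.858621
As percentage = 85.9


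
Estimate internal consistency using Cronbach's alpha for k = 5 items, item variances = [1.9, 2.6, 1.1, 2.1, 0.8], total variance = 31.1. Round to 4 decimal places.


alpha = (k/(k-1)) * (1 - sum(s_i^2)/s_total^2)
sum(item variances) = 8.5
k/(k-1) = 5/4 = 1.25
1 - 8.5/31.1 = 1 - 0.273312 = 0.726688
alpha = 1.25 * 0.726688
= 0.9084


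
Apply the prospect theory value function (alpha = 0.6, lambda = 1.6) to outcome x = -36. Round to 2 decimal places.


Since x = -36 < 0, use v(x) = -lambda*(-x)^alpha
(-x) = 36
36^0.6 = 8.5858
v(-36) = -1.6 * 8.5858
= -13.74


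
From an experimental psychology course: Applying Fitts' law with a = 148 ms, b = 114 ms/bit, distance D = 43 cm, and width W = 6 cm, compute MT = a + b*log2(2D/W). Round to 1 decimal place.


MT = 148 + 114 * log2(2*43/6)
2D/W = 14.333333
log2(14.333333) = 3.8413
MT = 148 + 114 * 3.8413
= 585.9 ms


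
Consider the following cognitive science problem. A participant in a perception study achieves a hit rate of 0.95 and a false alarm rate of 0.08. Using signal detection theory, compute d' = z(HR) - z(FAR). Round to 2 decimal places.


d' = z(HR) - z(FAR)
z(0.95) = 1.6449
z(0.08) = -1.4051
d' = 1.6449 - -1.4051
= 3.05


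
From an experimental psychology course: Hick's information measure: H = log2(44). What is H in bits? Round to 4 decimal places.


H = log2(n)
H = log2(44)
= 5.4594


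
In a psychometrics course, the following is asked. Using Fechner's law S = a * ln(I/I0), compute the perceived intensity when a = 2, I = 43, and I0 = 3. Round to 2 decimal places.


S = 2 * ln(43/3)
I/I0 = 14.333333
ln(14.333333) = 2.6626
S = 2 * 2.6626
= 5.33


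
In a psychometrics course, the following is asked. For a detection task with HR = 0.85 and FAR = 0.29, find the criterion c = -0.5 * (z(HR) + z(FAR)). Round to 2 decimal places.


c = -0.5 * (z(HR) + z(FAR))
z(0.85) = 1.0364
z(0.29) = -0.5534
c = -0.5 * (1.0364 + -0.5534)
= -0.5 * 0.483
= -0.24


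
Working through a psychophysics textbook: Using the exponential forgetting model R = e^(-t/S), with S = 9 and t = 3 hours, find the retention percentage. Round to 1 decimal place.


R = e^(-t/S)
-t/S = -3/9 = -0.333333
R = e^(-0.333333) = 0.716532
Percentage = 0.716532 * 100
= 71.7


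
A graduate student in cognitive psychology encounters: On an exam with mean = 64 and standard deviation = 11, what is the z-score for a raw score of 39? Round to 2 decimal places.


z = (X - mu) / sigma
= (39 - 64) / 11
= -25 / 11
= -2.27


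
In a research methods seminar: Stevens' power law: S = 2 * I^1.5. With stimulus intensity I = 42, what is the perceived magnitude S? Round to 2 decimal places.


S = 2 * 42^1.5
42^1.5 = 272.1911
S = 2 * 272.1911
= 544.38


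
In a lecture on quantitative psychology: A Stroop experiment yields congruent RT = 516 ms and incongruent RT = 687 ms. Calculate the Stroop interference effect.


Stroop effect = RT(incongruent) - RT(congruent)
= 687 - 516
= 171 ms


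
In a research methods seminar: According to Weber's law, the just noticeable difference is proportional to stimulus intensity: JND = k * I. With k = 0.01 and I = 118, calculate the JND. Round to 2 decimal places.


JND = k * I
JND = 0.01 * 118
= 1.18


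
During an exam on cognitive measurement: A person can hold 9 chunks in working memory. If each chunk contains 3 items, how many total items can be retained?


Total items = chunks * items_per_chunk
= 9 * 3
= 27


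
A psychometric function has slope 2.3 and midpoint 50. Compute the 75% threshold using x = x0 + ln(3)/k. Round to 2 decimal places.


At P = 0.75: 0.75 = 1/(1 + e^(-k*(x-x0)))
Solving: e^(-k*(x-x0)) = 1/3
x = x0 + ln(3)/k
ln(3) = 1.0986
x = 50 + 1.0986/2.3
= 50 + 0.4777
= 50.48


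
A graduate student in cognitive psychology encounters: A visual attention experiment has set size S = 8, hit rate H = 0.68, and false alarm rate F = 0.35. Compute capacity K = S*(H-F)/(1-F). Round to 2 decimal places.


K = S * (H - F) / (1 - F)
H - F = 0.33
1 - F = 0.65
K = 8 * 0.33 / 0.65
= 4.06


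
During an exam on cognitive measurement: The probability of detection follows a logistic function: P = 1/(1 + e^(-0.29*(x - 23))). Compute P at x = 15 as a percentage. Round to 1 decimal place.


P(x) = 1/(1 + e^(-0.29*(15 - 23)))
Exponent = -0.29 * -8 = 2.32
e^(2.32) = 10.175674
P = 1/(1 + 10.175674) = 0.08948
Percentage = 8.9


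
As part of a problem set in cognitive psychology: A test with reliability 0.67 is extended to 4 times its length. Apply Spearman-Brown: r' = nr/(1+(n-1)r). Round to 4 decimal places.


r_new = n*r / (1 + (n-1)*r)
Numerator = 4 * 0.67 = 2.68
Denominator = 1 + 3 * 0.67 = 3.01
r_new = 2.68 / 3.01
= 0.8904


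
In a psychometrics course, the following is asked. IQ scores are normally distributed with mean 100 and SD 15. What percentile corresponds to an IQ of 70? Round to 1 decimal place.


z = (IQ - mean) / SD
z = (70 - 100) / 15 = -2.0
Percentile = Phi(-2.0) * 100
Phi(-2.0) = 0.02275
= 2.3


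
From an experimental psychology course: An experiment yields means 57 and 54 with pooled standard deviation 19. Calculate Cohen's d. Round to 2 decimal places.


Cohen's d = (M1 - M2) / S_pooled
= (57 - 54) / 19
= 3 / 19
= 0.16


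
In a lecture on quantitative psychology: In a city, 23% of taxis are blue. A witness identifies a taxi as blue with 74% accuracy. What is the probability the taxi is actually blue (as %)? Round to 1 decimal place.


P(blue | says blue) = P(says blue | blue)*P(blue) / [P(says blue | blue)*P(blue) + P(says blue | not blue)*P(not blue)]
Numerator = 0.74 * 0.23 = 0.1702
False identification = 0.26 * 0.77 = 0.2002
P = 0.1702 / (0.1702 + 0.2002)
= 0.1702 / 0.3704
As percentage = 46.0


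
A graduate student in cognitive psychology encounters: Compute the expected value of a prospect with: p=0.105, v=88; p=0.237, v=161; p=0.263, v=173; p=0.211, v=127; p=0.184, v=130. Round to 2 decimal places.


EU = sum(p_i * v_i)
0.105 * 88 = 9.24
0.237 * 161 = 38.157
0.263 * 173 = 45.499
0.211 * 127 = 26.797
0.184 * 130 = 23.92
EU = 9.24 + 38.157 + 45.499 + 26.797 + 23.92
= 143.61


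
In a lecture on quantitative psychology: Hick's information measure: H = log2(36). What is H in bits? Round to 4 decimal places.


H = log2(n)
H = log2(36)
= 5.1699


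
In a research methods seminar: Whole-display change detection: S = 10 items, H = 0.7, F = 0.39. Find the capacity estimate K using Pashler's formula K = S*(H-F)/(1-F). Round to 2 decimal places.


K = S * (H - F) / (1 - F)
H - F = 0.31
1 - F = 0.61
K = 10 * 0.31 / 0.61
= 5.08


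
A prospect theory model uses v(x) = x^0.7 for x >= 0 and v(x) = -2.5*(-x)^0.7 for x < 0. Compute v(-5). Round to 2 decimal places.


Since x = -5 < 0, use v(x) = -lambda*(-x)^alpha
(-x) = 5
5^0.7 = 3.0852
v(-5) = -2.5 * 3.0852
= -7.71


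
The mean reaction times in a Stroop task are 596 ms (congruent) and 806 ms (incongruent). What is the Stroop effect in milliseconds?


Stroop effect = RT(incongruent) - RT(congruent)
= 806 - 596
= 210 ms


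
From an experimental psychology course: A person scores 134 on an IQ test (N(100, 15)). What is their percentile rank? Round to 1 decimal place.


z = (IQ - mean) / SD
z = (134 - 100) / 15 = 2.2667
Percentile = Phi(2.2667) * 100
Phi(2.2667) = 0.988296
= 98.8


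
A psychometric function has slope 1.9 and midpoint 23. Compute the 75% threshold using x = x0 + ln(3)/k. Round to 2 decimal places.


At P = 0.75: 0.75 = 1/(1 + e^(-k*(x-x0)))
Solving: e^(-k*(x-x0)) = 1/3
x = x0 + ln(3)/k
ln(3) = 1.0986
x = 23 + 1.0986/1.9
= 23 + 0.5782
= 23.58


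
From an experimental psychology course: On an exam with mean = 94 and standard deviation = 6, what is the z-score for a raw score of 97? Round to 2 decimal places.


z = (X - mu) / sigma
= (97 - 94) / 6
= 3 / 6
= 0.50


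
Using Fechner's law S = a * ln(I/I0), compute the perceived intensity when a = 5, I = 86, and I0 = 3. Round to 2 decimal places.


S = 5 * ln(86/3)
I/I0 = 28.666667
ln(28.666667) = 3.3557
S = 5 * 3.3557
= 16.78


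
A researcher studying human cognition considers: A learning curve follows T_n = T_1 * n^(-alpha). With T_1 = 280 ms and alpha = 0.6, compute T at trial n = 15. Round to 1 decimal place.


T_n = 280 * 15^(-0.6)
15^(-0.6) = 0.196945
T_n = 280 * 0.196945
= 55.1 ms


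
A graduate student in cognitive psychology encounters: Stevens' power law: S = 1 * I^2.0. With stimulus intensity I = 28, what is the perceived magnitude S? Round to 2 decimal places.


S = 1 * 28^2.0
28^2.0 = 784.0
S = 1 * 784.0
= 784.00


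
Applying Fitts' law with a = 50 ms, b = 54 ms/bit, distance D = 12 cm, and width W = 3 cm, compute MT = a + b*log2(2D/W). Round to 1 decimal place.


MT = 50 + 54 * log2(2*12/3)
2D/W = 8.0
log2(8.0) = 3.0
MT = 50 + 54 * 3.0
= 212.0 ms


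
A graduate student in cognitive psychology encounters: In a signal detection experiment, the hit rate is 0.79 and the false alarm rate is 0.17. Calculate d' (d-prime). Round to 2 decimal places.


d' = z(HR) - z(FAR)
z(0.79) = 0.8064
z(0.17) = -0.9542
d' = 0.8064 - -0.9542
= 1.76


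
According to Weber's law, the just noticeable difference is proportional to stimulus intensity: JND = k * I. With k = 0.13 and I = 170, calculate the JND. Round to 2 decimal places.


JND = k * I
JND = 0.13 * 170
= 22.10


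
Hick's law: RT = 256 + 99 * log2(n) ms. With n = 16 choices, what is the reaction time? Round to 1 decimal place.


RT = 256 + 99 * log2(16)
log2(16) = 4.0
RT = 256 + 99 * 4.0
= 256 + 396.0
= 652.0 ms


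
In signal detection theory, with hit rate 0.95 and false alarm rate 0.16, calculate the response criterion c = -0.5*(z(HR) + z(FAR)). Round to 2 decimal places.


c = -0.5 * (z(HR) + z(FAR))
z(0.95) = 1.6449
z(0.16) = -0.9945
c = -0.5 * (1.6449 + -0.9945)
= -0.5 * 0.6504
= -0.33


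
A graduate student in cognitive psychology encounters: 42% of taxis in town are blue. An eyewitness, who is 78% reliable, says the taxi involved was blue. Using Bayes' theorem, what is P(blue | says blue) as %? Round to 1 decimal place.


P(blue | says blue) = P(says blue | blue)*P(blue) / [P(says blue | blue)*P(blue) + P(says blue | not blue)*P(not blue)]
Numerator = 0.78 * 0.42 = 0.3276
False identification = 0.22 * 0.58 = 0.1276
P = 0.3276 / (0.3276 + 0.1276)
= 0.3276 / 0.4552
As percentage = 72.0


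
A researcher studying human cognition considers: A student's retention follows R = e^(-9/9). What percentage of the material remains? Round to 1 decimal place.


R = e^(-t/S)
-t/S = -9/9 = -1.0
R = e^(-1.0) = 0.367879
Percentage = 0.367879 * 100
= 36.8


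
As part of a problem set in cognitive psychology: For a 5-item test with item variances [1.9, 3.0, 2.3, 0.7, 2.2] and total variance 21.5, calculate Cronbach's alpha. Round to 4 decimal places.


alpha = (k/(k-1)) * (1 - sum(s_i^2)/s_total^2)
sum(item variances) = 10.1
k/(k-1) = 5/4 = 1.25
1 - 10.1/21.5 = 1 - 0.469767 = 0.530233
alpha = 1.25 * 0.530233
= 0.6628


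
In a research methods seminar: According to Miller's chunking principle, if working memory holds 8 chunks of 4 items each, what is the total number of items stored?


Total items = chunks * items_per_chunk
= 8 * 4
= 32


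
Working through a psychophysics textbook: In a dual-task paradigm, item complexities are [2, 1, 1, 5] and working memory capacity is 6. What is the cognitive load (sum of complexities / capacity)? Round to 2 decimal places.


Total complexity = 2 + 1 + 1 + 5 = 9
Load = total / capacity = 9 / 6
= 1.50


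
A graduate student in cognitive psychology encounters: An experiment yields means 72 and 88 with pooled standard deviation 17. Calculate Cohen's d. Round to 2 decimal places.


Cohen's d = (M1 - M2) / S_pooled
= (72 - 88) / 17
= -16 / 17
= -0.94


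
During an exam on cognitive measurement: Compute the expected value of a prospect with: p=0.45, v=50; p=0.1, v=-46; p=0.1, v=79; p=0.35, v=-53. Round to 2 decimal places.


EU = sum(p_i * v_i)
0.45 * 50 = 22.5
0.1 * -46 = -4.6
0.1 * 79 = 7.9
0.35 * -53 = -18.55
EU = 22.5 + -4.6 + 7.9 + -18.55
= 7.25


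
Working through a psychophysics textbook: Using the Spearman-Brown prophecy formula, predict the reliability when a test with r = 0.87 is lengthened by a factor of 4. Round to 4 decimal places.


r_new = n*r / (1 + (n-1)*r)
Numerator = 4 * 0.87 = 3.48
Denominator = 1 + 3 * 0.87 = 3.61
r_new = 3.48 / 3.61
= 0.9640


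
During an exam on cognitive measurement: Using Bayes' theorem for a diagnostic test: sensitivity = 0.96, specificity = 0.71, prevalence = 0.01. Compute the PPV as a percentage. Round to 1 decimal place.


PPV = (sens * prev) / (sens * prev + (1-spec) * (1-prev))
Numerator = 0.96 * 0.01 = 0.0096
P(positive and no disease) = (1 - spec) * (1 - prev) = (1 - 0.71) * (1 - 0.01) = 0.2871
Denominator = 0.0096 + 0.2871 = 0.2967
PPV = 0.0096 / 0.2967 = 0.032356
As percentage = 3.2


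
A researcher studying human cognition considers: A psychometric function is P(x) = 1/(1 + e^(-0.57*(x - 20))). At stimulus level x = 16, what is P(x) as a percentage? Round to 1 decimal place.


P(x) = 1/(1 + e^(-0.57*(16 - 20)))
Exponent = -0.57 * -4 = 2.28
e^(2.28) = 9.77668
P = 1/(1 + 9.77668) = 0.092793
Percentage = 9.3


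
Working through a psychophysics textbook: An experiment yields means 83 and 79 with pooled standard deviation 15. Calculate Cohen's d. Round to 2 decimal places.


Cohen's d = (M1 - M2) / S_pooled
= (83 - 79) / 15
= 4 / 15
= 0.27


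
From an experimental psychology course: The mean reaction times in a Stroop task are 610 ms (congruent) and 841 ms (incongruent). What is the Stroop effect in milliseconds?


Stroop effect = RT(incongruent) - RT(congruent)
= 841 - 610
= 231 ms


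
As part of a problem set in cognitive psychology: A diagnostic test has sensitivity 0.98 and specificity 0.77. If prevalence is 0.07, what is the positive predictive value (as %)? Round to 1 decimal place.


PPV = (sens * prev) / (sens * prev + (1-spec) * (1-prev))
Numerator = 0.98 * 0.07 = 0.0686
P(positive and no disease) = (1 - spec) * (1 - prev) = (1 - 0.77) * (1 - 0.07) = 0.2139
Denominator = 0.0686 + 0.2139 = 0.2825
PPV = 0.0686 / 0.2825 = 0.242832
As percentage = 24.3


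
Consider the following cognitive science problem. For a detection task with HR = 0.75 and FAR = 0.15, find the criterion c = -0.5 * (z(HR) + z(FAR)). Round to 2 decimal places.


c = -0.5 * (z(HR) + z(FAR))
z(0.75) = 0.6745
z(0.15) = -1.0364
c = -0.5 * (0.6745 + -1.0364)
= -0.5 * -0.3619
= 0.18


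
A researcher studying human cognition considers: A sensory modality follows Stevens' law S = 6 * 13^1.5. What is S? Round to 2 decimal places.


S = 6 * 13^1.5
13^1.5 = 46.8722
S = 6 * 46.8722
= 281.23


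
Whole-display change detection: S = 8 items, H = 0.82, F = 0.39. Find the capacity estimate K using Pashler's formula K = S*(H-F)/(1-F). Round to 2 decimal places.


K = S * (H - F) / (1 - F)
H - F = 0.43
1 - F = 0.61
K = 8 * 0.43 / 0.61
= 5.64


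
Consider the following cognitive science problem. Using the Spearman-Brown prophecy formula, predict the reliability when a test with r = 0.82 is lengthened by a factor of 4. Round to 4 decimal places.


r_new = n*r / (1 + (n-1)*r)
Numerator = 4 * 0.82 = 3.28
Denominator = 1 + 3 * 0.82 = 3.46
r_new = 3.28 / 3.46
= 0.9480


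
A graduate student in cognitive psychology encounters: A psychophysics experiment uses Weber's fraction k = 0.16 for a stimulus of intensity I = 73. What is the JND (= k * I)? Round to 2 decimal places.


JND = k * I
JND = 0.16 * 73
= 11.68


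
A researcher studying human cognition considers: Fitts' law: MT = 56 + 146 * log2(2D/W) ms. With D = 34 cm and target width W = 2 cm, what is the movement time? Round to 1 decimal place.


MT = 56 + 146 * log2(2*34/2)
2D/W = 34.0
log2(34.0) = 5.0875
MT = 56 + 146 * 5.0875
= 798.8 ms


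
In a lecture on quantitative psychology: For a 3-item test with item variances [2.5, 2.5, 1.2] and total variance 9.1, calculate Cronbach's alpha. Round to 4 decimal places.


alpha = (k/(k-1)) * (1 - sum(s_i^2)/s_total^2)
sum(item variances) = 6.2
k/(k-1) = 3/2 = 1.5
1 - 6.2/9.1 = 1 - 0.681319 = 0.318681
alpha = 1.5 * 0.318681
= 0.4780


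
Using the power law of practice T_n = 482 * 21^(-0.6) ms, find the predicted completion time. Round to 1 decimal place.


T_n = 482 * 21^(-0.6)
21^(-0.6) = 0.160942
T_n = 482 * 0.160942
= 77.6 ms


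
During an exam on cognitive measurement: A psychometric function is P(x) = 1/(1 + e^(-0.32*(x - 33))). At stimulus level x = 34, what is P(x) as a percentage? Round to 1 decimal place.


P(x) = 1/(1 + e^(-0.32*(34 - 33)))
Exponent = -0.32 * 1 = -0.32
e^(-0.32) = 0.726149
P = 1/(1 + 0.726149) = 0.579324
Percentage = 57.9


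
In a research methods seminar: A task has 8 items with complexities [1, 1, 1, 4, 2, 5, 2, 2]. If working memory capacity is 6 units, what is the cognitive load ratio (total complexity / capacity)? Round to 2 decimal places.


Total complexity = 1 + 1 + 1 + 4 + 2 + 5 + 2 + 2 = 18
Load = total / capacity = 18 / 6
= 3.00


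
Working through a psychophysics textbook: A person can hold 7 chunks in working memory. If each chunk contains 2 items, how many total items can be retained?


Total items = chunks * items_per_chunk
= 7 * 2
= 14


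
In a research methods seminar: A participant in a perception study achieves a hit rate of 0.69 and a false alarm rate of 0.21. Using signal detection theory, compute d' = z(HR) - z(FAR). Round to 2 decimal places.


d' = z(HR) - z(FAR)
z(0.69) = 0.4959
z(0.21) = -0.8064
d' = 0.4959 - -0.8064
= 1.30


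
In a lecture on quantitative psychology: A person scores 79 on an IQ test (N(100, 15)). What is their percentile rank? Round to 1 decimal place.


z = (IQ - mean) / SD
z = (79 - 100) / 15 = -1.4
Percentile = Phi(-1.4) * 100
Phi(-1.4) = 0.080757
= 8.1


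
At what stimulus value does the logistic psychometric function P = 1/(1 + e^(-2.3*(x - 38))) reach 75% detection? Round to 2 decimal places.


At P = 0.75: 0.75 = 1/(1 + e^(-k*(x-x0)))
Solving: e^(-k*(x-x0)) = 1/3
x = x0 + ln(3)/k
ln(3) = 1.0986
x = 38 + 1.0986/2.3
= 38 + 0.4777
= 38.48


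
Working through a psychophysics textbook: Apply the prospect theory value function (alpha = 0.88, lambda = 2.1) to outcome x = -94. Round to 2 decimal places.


Since x = -94 < 0, use v(x) = -lambda*(-x)^alpha
(-x) = 94
94^0.88 = 54.4945
v(-94) = -2.1 * 54.4945
= -114.44


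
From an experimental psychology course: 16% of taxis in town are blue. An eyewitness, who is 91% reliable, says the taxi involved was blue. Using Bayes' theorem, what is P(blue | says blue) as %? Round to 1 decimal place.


P(blue | says blue) = P(says blue | blue)*P(blue) / [P(says blue | blue)*P(blue) + P(says blue | not blue)*P(not blue)]
Numerator = 0.91 * 0.16 = 0.1456
False identification = 0.09 * 0.84 = 0.0756
P = 0.1456 / (0.1456 + 0.0756)
= 0.1456 / 0.2212
As percentage = 65.8


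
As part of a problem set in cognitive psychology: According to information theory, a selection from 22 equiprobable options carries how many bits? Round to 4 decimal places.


H = log2(n)
H = log2(22)
= 4.4594


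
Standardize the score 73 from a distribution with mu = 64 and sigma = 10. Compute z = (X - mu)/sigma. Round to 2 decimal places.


z = (X - mu) / sigma
= (73 - 64) / 10
= 9 / 10
= 0.90


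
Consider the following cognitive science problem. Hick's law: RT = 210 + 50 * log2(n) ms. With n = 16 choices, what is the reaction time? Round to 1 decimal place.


RT = 210 + 50 * log2(16)
log2(16) = 4.0
RT = 210 + 50 * 4.0
= 210 + 200.0
= 410.0 ms


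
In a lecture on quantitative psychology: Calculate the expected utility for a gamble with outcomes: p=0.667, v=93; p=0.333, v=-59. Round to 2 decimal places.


EU = sum(p_i * v_i)
0.667 * 93 = 62.031
0.333 * -59 = -19.647
EU = 62.031 + -19.647
= 42.38


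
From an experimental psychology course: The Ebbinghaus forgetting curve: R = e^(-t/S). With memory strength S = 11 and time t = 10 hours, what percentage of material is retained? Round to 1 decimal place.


R = e^(-t/S)
-t/S = -10/11 = -0.909091
R = e^(-0.909091) = 0.40289
Percentage = 0.40289 * 100
= 40.3


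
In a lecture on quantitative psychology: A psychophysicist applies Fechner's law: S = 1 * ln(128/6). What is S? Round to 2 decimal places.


S = 1 * ln(128/6)
I/I0 = 21.333333
ln(21.333333) = 3.0603
S = 1 * 3.0603
= 3.06


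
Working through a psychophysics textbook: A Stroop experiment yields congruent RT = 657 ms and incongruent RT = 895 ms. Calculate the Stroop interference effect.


Stroop effect = RT(incongruent) - RT(congruent)
= 895 - 657
= 238 ms


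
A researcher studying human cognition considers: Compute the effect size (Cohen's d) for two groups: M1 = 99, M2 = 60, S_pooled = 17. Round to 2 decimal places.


Cohen's d = (M1 - M2) / S_pooled
= (99 - 60) / 17
= 39 / 17
= 2.29


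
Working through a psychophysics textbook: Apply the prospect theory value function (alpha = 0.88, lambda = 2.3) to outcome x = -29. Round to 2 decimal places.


Since x = -29 < 0, use v(x) = -lambda*(-x)^alpha
(-x) = 29
29^0.88 = 19.3602
v(-29) = -2.3 * 19.3602
= -44.53


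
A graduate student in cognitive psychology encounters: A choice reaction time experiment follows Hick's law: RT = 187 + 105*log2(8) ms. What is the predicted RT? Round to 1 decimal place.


RT = 187 + 105 * log2(8)
log2(8) = 3.0
RT = 187 + 105 * 3.0
= 187 + 315.0
= 502.0 ms


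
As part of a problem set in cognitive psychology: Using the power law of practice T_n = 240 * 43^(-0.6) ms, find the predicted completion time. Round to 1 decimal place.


T_n = 240 * 43^(-0.6)
43^(-0.6) = 0.104693
T_n = 240 * 0.104693
= 25.1 ms


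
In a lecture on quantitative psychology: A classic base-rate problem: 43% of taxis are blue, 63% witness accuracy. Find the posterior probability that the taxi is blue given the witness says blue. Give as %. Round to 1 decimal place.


P(blue | says blue) = P(says blue | blue)*P(blue) / [P(says blue | blue)*P(blue) + P(says blue | not blue)*P(not blue)]
Numerator = 0.63 * 0.43 = 0.2709
False identification = 0.37 * 0.57 = 0.2109
P = 0.2709 / (0.2709 + 0.2109)
= 0.2709 / 0.4818
As percentage = 56.2


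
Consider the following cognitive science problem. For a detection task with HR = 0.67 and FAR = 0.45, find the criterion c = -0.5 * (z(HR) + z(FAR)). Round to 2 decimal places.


c = -0.5 * (z(HR) + z(FAR))
z(0.67) = 0.4399
z(0.45) = -0.1257
c = -0.5 * (0.4399 + -0.1257)
= -0.5 * 0.3142
= -0.16


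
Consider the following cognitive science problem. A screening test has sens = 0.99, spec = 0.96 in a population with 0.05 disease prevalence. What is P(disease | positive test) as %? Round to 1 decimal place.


PPV = (sens * prev) / (sens * prev + (1-spec) * (1-prev))
Numerator = 0.99 * 0.05 = 0.0495
P(positive and no disease) = (1 - spec) * (1 - prev) = (1 - 0.96) * (1 - 0.05) = 0.038
Denominator = 0.0495 + 0.038 = 0.0875
PPV = 0.0495 / 0.0875 = 0.565714
As percentage = 56.6


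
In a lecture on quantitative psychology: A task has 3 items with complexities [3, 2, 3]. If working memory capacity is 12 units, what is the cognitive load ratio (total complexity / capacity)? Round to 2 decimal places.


Total complexity = 3 + 2 + 3 = 8
Load = total / capacity = 8 / 12
= 0.67


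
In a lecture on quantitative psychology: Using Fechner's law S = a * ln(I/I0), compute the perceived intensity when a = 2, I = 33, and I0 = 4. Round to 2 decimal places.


S = 2 * ln(33/4)
I/I0 = 8.25
ln(8.25) = 2.1102
S = 2 * 2.1102
= 4.22


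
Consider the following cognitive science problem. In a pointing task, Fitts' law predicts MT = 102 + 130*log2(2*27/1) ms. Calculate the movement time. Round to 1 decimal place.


MT = 102 + 130 * log2(2*27/1)
2D/W = 54.0
log2(54.0) = 5.7549
MT = 102 + 130 * 5.7549
= 850.1 ms


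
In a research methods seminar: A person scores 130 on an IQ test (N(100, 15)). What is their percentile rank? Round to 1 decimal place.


z = (IQ - mean) / SD
z = (130 - 100) / 15 = 2.0
Percentile = Phi(2.0) * 100
Phi(2.0) = 0.97725
= 97.7


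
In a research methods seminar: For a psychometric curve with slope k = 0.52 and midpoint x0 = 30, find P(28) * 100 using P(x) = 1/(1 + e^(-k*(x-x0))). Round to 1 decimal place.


P(x) = 1/(1 + e^(-0.52*(28 - 30)))
Exponent = -0.52 * -2 = 1.04
e^(1.04) = 2.829217
P = 1/(1 + 2.829217) = 0.26115
Percentage = 26.1


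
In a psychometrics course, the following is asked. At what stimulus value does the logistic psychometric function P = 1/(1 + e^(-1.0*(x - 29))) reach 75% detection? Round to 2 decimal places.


At P = 0.75: 0.75 = 1/(1 + e^(-k*(x-x0)))
Solving: e^(-k*(x-x0)) = 1/3
x = x0 + ln(3)/k
ln(3) = 1.0986
x = 29 + 1.0986/1.0
= 29 + 1.0986
= 30.10


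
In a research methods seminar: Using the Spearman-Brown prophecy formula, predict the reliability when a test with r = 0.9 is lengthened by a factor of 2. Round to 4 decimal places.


r_new = n*r / (1 + (n-1)*r)
Numerator = 2 * 0.9 = 1.8
Denominator = 1 + 1 * 0.9 = 1.9
r_new = 1.8 / 1.9
= 0.9474


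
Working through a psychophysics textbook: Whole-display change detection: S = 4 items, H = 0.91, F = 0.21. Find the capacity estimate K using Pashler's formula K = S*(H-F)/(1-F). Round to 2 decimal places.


K = S * (H - F) / (1 - F)
H - F = 0.7
1 - F = 0.79
K = 4 * 0.7 / 0.79
= 3.54


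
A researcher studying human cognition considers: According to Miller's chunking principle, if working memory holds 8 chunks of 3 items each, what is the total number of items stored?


Total items = chunks * items_per_chunk
= 8 * 3
= 24


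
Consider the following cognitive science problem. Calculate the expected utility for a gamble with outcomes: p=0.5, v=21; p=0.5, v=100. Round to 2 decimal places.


EU = sum(p_i * v_i)
0.5 * 21 = 10.5
0.5 * 100 = 50.0
EU = 10.5 + 50.0
= 60.50


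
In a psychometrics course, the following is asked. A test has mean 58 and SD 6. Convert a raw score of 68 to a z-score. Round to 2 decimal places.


z = (X - mu) / sigma
= (68 - 58) / 6
= 10 / 6
= 1.67


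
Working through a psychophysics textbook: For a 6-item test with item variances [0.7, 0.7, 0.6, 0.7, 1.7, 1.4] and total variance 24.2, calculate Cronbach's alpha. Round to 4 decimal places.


alpha = (k/(k-1)) * (1 - sum(s_i^2)/s_total^2)
sum(item variances) = 5.8
k/(k-1) = 6/5 = 1.2
1 - 5.8/24.2 = 1 - 0.239669 = 0.760331
alpha = 1.2 * 0.760331
= 0.9124


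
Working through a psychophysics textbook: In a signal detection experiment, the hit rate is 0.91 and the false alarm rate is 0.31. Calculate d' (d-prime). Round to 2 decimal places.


d' = z(HR) - z(FAR)
z(0.91) = 1.3408
z(0.31) = -0.4959
d' = 1.3408 - -0.4959
= 1.84


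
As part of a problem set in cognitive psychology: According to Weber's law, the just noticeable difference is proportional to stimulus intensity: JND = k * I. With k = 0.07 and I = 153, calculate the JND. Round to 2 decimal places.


JND = k * I
JND = 0.07 * 153
= 10.71


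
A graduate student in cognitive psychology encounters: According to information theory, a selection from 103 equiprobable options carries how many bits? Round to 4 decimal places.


H = log2(n)
H = log2(103)
= 6.6865


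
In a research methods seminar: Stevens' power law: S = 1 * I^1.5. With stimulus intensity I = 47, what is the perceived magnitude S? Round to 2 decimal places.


S = 1 * 47^1.5
47^1.5 = 322.2158
S = 1 * 322.2158
= 322.22


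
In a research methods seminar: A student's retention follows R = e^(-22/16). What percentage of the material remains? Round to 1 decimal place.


R = e^(-t/S)
-t/S = -22/16 = -1.375
R = e^(-1.375) = 0.25284
Percentage = 0.25284 * 100
= 25.3


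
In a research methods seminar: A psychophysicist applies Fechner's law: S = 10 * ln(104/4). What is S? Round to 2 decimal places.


S = 10 * ln(104/4)
I/I0 = 26.0
ln(26.0) = 3.2581
S = 10 * 3.2581
= 32.58


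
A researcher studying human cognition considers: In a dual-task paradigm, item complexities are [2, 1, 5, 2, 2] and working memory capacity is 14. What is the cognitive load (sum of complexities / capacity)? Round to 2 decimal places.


Total complexity = 2 + 1 + 5 + 2 + 2 = 12
Load = total / capacity = 12 / 14
= 0.86


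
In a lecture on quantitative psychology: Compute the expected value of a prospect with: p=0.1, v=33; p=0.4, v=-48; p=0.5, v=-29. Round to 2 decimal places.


EU = sum(p_i * v_i)
0.1 * 33 = 3.3
0.4 * -48 = -19.2
0.5 * -29 = -14.5
EU = 3.3 + -19.2 + -14.5
= -30.40


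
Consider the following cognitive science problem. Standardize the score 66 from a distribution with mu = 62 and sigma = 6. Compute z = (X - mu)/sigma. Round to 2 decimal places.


z = (X - mu) / sigma
= (66 - 62) / 6
= 4 / 6
= 0.67


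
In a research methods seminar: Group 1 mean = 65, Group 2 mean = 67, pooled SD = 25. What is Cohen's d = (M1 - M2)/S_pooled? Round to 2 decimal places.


Cohen's d = (M1 - M2) / S_pooled
= (65 - 67) / 25
= -2 / 25
= -0.08


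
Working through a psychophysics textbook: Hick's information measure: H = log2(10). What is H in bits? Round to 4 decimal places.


H = log2(n)
H = log2(10)
= 3.3219


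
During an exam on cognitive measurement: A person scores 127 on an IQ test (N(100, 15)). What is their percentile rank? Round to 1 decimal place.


z = (IQ - mean) / SD
z = (127 - 100) / 15 = 1.8
Percentile = Phi(1.8) * 100
Phi(1.8) = 0.96407
= 96.4


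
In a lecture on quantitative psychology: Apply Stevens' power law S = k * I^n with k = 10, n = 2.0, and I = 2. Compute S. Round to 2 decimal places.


S = 10 * 2^2.0
2^2.0 = 4.0
S = 10 * 4.0
= 40.00


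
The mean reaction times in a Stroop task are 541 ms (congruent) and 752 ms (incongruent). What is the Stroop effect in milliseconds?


Stroop effect = RT(incongruent) - RT(congruent)
= 752 - 541
= 211 ms


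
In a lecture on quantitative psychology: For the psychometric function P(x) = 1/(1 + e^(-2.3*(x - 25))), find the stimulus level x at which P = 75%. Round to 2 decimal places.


At P = 0.75: 0.75 = 1/(1 + e^(-k*(x-x0)))
Solving: e^(-k*(x-x0)) = 1/3
x = x0 + ln(3)/k
ln(3) = 1.0986
x = 25 + 1.0986/2.3
= 25 + 0.4777
= 25.48


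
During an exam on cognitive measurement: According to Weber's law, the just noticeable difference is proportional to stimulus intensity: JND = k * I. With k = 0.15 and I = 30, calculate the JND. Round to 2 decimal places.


JND = k * I
JND = 0.15 * 30
= 4.50
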